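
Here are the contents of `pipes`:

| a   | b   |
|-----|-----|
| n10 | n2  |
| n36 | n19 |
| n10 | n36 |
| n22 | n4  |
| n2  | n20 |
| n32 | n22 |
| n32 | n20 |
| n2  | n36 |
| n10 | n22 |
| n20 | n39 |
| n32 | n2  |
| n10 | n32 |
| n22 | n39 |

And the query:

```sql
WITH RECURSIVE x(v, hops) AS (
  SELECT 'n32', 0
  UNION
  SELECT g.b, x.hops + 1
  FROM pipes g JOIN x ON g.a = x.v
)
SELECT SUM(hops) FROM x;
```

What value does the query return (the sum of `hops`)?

17

Base: (n32, hops=0).
Iteration 1: edges from {n32} -> (n2, hops=1), (n20, hops=1), (n22, hops=1).
Iteration 2: edges from {n2,n20,n22} -> (n20, hops=2), (n36, hops=2), (n39, hops=2), (n4, hops=2). [UNION drops 1 duplicate row(s)]
Iteration 3: edges from {n20,n36,n39,n4} -> (n19, hops=3), (n39, hops=3).
Iteration 4: no outgoing edges from {n19,n39}; recursion stops.
SUM(hops) = 0 + 1 + 1 + 1 + 2 + 2 + 2 + 2 + 3 + 3 = 17.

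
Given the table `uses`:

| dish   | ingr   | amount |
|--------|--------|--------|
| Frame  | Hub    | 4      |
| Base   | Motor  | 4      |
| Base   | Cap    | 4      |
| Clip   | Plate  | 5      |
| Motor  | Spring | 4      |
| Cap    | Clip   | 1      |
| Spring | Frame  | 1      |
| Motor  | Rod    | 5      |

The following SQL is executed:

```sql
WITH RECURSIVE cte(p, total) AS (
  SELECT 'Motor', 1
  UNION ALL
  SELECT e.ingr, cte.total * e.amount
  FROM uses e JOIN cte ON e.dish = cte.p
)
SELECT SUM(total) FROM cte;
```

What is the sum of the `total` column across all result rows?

Base: (Motor, total=1).
Iteration 1: components of {Motor} -> Rod = 1*5 = 5, Spring = 1*4 = 4.
Iteration 2: components of {Rod,Spring} -> Frame = 4*1 = 4.
Iteration 3: components of {Frame} -> Hub = 4*4 = 16.
Iteration 4: no further components; recursion stops.
SUM(total) = 1 + 4 + 5 + 4 + 16 = 30.

30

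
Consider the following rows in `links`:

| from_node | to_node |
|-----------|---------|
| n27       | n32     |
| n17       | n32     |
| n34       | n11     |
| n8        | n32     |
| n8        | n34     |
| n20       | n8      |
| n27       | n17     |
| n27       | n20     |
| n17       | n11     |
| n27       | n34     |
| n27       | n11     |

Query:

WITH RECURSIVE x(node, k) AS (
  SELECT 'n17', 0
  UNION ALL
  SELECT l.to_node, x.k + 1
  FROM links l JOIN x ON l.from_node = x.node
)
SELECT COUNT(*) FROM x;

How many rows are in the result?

Base: (n17, k=0).
Iteration 1: edges from {n17} -> (n11, k=1), (n32, k=1).
Iteration 2: no outgoing edges from {n11,n32}; recursion stops.
Total rows emitted: 3.

3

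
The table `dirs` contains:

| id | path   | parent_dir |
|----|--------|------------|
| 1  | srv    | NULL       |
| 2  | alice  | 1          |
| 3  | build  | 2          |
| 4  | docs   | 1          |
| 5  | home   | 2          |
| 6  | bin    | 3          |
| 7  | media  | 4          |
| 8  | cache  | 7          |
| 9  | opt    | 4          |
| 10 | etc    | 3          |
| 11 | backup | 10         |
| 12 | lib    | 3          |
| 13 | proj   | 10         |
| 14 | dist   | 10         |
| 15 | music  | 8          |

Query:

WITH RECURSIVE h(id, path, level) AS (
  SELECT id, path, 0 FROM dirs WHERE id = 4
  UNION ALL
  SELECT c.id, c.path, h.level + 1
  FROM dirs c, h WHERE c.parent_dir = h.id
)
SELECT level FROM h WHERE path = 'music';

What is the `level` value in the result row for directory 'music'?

Base: id=4 (docs) at level 0.
Iteration 1: rows with parent_dir in {4} -> media (id 7, level 1), opt (id 9, level 1).
Iteration 2: rows with parent_dir in {7,9} -> cache (id 8, level 2).
Iteration 3: rows with parent_dir in {8} -> music (id 15, level 3).
Iteration 4: no rows with parent_dir in {15}; recursion stops.

3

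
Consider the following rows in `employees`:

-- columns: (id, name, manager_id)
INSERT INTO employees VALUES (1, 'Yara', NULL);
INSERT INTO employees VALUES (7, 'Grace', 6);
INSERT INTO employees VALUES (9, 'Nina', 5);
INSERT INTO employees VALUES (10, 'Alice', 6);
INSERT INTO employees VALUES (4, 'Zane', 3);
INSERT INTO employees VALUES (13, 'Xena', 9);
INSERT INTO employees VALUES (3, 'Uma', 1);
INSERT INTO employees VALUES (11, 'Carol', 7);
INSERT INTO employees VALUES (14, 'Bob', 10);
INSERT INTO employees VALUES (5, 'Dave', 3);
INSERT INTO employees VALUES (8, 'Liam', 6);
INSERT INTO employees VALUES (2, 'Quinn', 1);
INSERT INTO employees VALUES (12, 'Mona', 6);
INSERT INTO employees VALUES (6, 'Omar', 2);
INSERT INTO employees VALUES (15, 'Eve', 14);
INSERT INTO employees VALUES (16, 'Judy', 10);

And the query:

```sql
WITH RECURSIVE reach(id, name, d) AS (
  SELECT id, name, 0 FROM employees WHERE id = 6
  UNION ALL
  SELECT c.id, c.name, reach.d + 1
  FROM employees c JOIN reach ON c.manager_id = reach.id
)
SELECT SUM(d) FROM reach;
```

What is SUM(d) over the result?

13

Base: id=6 (Omar) at d 0.
Iteration 1: rows with manager_id in {6} -> Grace (id 7, d 1), Liam (id 8, d 1), Alice (id 10, d 1), Mona (id 12, d 1).
Iteration 2: rows with manager_id in {7,8,10,12} -> Carol (id 11, d 2), Bob (id 14, d 2), Judy (id 16, d 2).
Iteration 3: rows with manager_id in {11,14,16} -> Eve (id 15, d 3).
Iteration 4: no rows with manager_id in {15}; recursion stops.
SUM(d) = 0 + 1 + 1 + 1 + 1 + 2 + 2 + 2 + 3 = 13.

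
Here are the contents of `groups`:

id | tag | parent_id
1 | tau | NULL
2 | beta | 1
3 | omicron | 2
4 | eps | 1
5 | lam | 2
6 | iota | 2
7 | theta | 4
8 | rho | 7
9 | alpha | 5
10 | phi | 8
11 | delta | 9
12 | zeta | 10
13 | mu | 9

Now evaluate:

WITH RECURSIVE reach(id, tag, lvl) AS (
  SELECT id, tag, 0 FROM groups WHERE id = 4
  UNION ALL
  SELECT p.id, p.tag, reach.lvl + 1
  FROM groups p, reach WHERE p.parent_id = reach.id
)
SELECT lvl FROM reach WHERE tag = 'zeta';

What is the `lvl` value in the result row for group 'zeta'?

4

Base: id=4 (eps) at lvl 0.
Iteration 1: rows with parent_id in {4} -> theta (id 7, lvl 1).
Iteration 2: rows with parent_id in {7} -> rho (id 8, lvl 2).
Iteration 3: rows with parent_id in {8} -> phi (id 10, lvl 3).
Iteration 4: rows with parent_id in {10} -> zeta (id 12, lvl 4).
Iteration 5: no rows with parent_id in {12}; recursion stops.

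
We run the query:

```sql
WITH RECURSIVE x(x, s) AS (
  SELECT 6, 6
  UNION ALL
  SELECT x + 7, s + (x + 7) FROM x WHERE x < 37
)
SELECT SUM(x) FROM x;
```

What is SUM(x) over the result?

Base: x=6, s=6.
Iteration 1: 6 < 37 holds -> x = 6 + 7 = 13, s = 6 + 13 = 19.
Iteration 2: 13 < 37 holds -> x = 13 + 7 = 20, s = 19 + 20 = 39.
Iteration 3: 20 < 37 holds -> x = 20 + 7 = 27, s = 39 + 27 = 66.
Iteration 4: 27 < 37 holds -> x = 27 + 7 = 34, s = 66 + 34 = 100.
Iteration 5: 34 < 37 holds -> x = 34 + 7 = 41, s = 100 + 41 = 141.
Iteration 6: 41 < 37 fails; recursion stops.
SUM(x) = 6 + 13 + 20 + 27 + 34 + 41 = 141.

141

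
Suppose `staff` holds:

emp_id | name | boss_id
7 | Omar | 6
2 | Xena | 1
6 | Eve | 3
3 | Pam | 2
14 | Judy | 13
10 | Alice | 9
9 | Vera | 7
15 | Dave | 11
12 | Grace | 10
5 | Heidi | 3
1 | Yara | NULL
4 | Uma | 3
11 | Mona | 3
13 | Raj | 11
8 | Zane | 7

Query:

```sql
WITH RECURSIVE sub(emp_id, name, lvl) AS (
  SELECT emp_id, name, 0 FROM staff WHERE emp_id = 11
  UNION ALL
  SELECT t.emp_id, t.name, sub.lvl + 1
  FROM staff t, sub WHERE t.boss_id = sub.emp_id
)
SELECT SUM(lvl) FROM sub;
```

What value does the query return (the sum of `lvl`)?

Base: emp_id=11 (Mona) at lvl 0.
Iteration 1: rows with boss_id in {11} -> Raj (id 13, lvl 1), Dave (id 15, lvl 1).
Iteration 2: rows with boss_id in {13,15} -> Judy (id 14, lvl 2).
Iteration 3: no rows with boss_id in {14}; recursion stops.
SUM(lvl) = 0 + 1 + 1 + 2 = 4.

4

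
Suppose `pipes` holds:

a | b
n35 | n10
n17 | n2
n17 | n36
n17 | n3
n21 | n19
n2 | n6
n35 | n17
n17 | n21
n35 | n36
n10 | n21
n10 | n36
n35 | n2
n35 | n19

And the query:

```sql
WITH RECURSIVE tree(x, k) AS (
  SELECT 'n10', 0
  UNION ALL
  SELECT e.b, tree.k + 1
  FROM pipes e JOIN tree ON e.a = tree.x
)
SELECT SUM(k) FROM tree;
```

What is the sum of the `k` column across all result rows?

4

Base: (n10, k=0).
Iteration 1: edges from {n10} -> (n21, k=1), (n36, k=1).
Iteration 2: edges from {n21,n36} -> (n19, k=2).
Iteration 3: no outgoing edges from {n19}; recursion stops.
SUM(k) = 0 + 1 + 1 + 2 = 4.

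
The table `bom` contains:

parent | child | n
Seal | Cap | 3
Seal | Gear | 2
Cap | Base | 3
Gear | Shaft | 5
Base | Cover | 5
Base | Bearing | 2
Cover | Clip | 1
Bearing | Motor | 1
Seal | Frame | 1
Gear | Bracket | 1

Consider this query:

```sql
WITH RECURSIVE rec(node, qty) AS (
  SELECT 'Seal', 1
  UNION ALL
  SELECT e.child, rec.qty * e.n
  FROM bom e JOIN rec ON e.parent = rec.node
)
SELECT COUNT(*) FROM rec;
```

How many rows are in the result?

11

Base: (Seal, qty=1).
Iteration 1: components of {Seal} -> Cap = 1*3 = 3, Frame = 1*1 = 1, Gear = 1*2 = 2.
Iteration 2: components of {Cap,Frame,Gear} -> Base = 3*3 = 9, Bracket = 2*1 = 2, Shaft = 2*5 = 10.
Iteration 3: components of {Base,Bracket,Shaft} -> Bearing = 9*2 = 18, Cover = 9*5 = 45.
Iteration 4: components of {Bearing,Cover} -> Clip = 45*1 = 45, Motor = 18*1 = 18.
Iteration 5: no further components; recursion stops.
Total rows emitted: 11.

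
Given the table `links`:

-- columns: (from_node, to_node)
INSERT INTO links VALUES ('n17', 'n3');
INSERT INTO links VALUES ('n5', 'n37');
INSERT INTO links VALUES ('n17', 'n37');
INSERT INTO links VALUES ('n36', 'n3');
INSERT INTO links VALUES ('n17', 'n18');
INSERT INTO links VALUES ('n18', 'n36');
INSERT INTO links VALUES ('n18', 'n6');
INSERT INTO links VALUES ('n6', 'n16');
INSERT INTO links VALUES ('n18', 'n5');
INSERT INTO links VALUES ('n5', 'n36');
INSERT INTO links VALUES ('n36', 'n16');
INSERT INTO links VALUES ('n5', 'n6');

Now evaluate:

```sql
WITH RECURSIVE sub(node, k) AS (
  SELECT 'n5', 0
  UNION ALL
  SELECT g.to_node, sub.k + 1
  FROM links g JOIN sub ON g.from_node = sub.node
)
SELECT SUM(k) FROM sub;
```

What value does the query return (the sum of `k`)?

9

Base: (n5, k=0).
Iteration 1: edges from {n5} -> (n36, k=1), (n37, k=1), (n6, k=1).
Iteration 2: edges from {n36,n37,n6} -> (n16, k=2) x2, (n3, k=2). [UNION ALL keeps all 3 new rows, including repeats]
Iteration 3: no outgoing edges from {n16,n3}; recursion stops.
SUM(k) = 0 + 1 + 1 + 1 + 2 + 2 + 2 = 9.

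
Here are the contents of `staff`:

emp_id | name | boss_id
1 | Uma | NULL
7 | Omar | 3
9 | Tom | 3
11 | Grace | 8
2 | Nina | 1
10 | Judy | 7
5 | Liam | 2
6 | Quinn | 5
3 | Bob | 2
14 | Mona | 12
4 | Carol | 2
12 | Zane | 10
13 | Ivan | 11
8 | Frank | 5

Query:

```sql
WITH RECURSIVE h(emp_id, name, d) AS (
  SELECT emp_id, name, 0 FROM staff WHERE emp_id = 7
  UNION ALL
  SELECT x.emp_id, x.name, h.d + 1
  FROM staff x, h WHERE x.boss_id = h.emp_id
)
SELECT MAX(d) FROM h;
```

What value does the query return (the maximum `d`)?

3

Base: emp_id=7 (Omar) at d 0.
Iteration 1: rows with boss_id in {7} -> Judy (id 10, d 1).
Iteration 2: rows with boss_id in {10} -> Zane (id 12, d 2).
Iteration 3: rows with boss_id in {12} -> Mona (id 14, d 3).
Iteration 4: no rows with boss_id in {14}; recursion stops.
d values: 0, 1, 2, 3; the maximum is 3.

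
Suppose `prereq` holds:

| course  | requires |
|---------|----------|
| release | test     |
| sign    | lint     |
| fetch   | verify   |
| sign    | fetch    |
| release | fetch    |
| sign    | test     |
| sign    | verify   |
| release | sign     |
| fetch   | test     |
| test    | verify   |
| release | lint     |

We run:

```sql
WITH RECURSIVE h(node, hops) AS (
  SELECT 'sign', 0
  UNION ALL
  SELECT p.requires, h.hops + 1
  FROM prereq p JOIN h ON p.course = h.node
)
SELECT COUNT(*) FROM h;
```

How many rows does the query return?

9

Base: (sign, hops=0).
Iteration 1: edges from {sign} -> (fetch, hops=1), (lint, hops=1), (test, hops=1), (verify, hops=1).
Iteration 2: edges from {fetch,lint,test,verify} -> (test, hops=2), (verify, hops=2) x2. [UNION ALL keeps all 3 new rows, including repeats]
Iteration 3: edges from {test,verify} -> (verify, hops=3).
Iteration 4: no outgoing edges from {verify}; recursion stops.
Total rows emitted: 9.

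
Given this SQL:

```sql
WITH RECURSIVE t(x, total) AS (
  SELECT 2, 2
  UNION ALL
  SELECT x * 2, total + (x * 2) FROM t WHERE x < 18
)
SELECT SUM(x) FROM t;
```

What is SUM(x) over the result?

62

Base: x=2, total=2.
Iteration 1: 2 < 18 holds -> x = 2 * 2 = 4, total = 2 + 4 = 6.
Iteration 2: 4 < 18 holds -> x = 4 * 2 = 8, total = 6 + 8 = 14.
Iteration 3: 8 < 18 holds -> x = 8 * 2 = 16, total = 14 + 16 = 30.
Iteration 4: 16 < 18 holds -> x = 16 * 2 = 32, total = 30 + 32 = 62.
Iteration 5: 32 < 18 fails; recursion stops.
SUM(x) = 2 + 4 + 8 + 16 + 32 = 62.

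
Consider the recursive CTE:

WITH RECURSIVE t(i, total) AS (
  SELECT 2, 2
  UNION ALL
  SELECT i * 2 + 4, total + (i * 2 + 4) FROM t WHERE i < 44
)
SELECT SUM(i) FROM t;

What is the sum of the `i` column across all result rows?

74

Base: i=2, total=2.
Iteration 1: 2 < 44 holds -> i = 2 * 2 + 4 = 8, total = 2 + 8 = 10.
Iteration 2: 8 < 44 holds -> i = 8 * 2 + 4 = 20, total = 10 + 20 = 30.
Iteration 3: 20 < 44 holds -> i = 20 * 2 + 4 = 44, total = 30 + 44 = 74.
Iteration 4: 44 < 44 fails; recursion stops.
SUM(i) = 2 + 8 + 20 + 44 = 74.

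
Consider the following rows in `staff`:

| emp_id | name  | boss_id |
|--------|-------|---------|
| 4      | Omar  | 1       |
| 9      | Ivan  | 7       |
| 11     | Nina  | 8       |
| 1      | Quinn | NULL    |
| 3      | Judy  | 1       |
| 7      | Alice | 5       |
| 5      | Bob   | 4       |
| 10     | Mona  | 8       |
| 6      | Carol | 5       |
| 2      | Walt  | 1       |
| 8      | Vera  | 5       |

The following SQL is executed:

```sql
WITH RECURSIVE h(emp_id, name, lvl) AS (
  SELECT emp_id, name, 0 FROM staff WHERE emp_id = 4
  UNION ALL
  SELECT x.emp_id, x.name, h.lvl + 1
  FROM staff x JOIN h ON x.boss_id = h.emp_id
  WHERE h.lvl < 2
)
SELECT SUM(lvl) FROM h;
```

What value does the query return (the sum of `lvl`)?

7

Base: emp_id=4 (Omar) at lvl 0.
Iteration 1: rows with boss_id in {4} -> Bob (id 5, lvl 1).
Iteration 2: rows with boss_id in {5} -> Carol (id 6, lvl 2), Alice (id 7, lvl 2), Vera (id 8, lvl 2).
Iteration 3: lvl < 2 fails for all current rows; recursion stops.
SUM(lvl) = 0 + 1 + 2 + 2 + 2 = 7.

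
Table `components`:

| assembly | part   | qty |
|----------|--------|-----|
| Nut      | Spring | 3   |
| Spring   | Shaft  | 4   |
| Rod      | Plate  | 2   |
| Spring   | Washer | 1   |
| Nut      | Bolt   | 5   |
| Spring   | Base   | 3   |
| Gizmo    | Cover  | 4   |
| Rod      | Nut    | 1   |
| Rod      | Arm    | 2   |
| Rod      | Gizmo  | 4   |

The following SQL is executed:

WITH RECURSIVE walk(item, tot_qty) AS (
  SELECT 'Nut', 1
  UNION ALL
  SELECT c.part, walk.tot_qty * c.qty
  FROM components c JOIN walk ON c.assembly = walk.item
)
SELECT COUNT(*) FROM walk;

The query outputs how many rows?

6

Base: (Nut, tot_qty=1).
Iteration 1: components of {Nut} -> Bolt = 1*5 = 5, Spring = 1*3 = 3.
Iteration 2: components of {Bolt,Spring} -> Base = 3*3 = 9, Shaft = 3*4 = 12, Washer = 3*1 = 3.
Iteration 3: no further components; recursion stops.
Total rows emitted: 6.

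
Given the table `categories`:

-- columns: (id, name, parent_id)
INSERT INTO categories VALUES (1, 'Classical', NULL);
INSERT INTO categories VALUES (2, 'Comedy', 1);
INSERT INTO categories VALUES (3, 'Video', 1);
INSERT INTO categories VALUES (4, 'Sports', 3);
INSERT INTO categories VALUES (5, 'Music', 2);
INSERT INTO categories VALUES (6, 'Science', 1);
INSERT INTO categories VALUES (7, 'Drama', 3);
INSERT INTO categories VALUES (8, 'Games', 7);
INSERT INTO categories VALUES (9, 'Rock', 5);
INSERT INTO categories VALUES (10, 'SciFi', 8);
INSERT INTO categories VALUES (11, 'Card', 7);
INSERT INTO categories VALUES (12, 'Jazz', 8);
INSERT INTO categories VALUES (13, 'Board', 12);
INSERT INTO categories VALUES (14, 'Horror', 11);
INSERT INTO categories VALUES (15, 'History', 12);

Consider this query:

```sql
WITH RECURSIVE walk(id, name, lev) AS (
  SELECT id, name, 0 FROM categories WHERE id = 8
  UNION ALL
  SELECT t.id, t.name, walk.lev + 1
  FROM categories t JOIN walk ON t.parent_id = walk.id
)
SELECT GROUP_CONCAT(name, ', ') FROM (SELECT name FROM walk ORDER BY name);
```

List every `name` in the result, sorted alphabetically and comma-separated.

Base: id=8 (Games) at lev 0.
Iteration 1: rows with parent_id in {8} -> SciFi (id 10, lev 1), Jazz (id 12, lev 1).
Iteration 2: rows with parent_id in {10,12} -> Board (id 13, lev 2), History (id 15, lev 2).
Iteration 3: no rows with parent_id in {13,15}; recursion stops.

Board, Games, History, Jazz, SciFi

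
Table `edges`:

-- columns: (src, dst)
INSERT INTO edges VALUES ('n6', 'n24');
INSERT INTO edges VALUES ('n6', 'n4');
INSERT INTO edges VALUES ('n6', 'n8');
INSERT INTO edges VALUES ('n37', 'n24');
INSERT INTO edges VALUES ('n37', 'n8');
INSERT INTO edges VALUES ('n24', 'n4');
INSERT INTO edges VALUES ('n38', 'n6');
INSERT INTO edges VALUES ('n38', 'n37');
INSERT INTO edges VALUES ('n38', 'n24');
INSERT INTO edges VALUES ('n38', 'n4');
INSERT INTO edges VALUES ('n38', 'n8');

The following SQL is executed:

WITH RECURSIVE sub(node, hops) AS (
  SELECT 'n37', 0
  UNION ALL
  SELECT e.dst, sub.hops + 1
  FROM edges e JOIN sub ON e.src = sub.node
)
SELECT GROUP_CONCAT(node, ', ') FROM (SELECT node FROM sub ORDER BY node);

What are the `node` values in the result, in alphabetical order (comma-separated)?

n24, n37, n4, n8

Base: (n37, hops=0).
Iteration 1: edges from {n37} -> (n24, hops=1), (n8, hops=1).
Iteration 2: edges from {n24,n8} -> (n4, hops=2).
Iteration 3: no outgoing edges from {n4}; recursion stops.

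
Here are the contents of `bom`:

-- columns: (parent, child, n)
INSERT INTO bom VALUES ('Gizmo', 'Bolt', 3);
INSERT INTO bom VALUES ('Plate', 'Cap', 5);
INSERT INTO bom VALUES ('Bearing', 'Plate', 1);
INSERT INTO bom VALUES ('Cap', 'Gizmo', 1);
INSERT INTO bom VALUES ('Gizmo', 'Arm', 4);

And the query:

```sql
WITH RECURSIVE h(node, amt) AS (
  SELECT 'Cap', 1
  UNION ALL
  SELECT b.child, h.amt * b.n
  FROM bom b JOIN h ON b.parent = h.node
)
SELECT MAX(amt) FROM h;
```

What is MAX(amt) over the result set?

Base: (Cap, amt=1).
Iteration 1: components of {Cap} -> Gizmo = 1*1 = 1.
Iteration 2: components of {Gizmo} -> Arm = 1*4 = 4, Bolt = 1*3 = 3.
Iteration 3: no further components; recursion stops.
amt values: 1, 1, 3, 4; the maximum is 4.

4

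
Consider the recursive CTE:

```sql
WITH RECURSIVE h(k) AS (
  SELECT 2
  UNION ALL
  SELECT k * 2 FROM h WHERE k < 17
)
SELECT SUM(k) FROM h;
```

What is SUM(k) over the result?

Base: k=2.
Iteration 1: 2 < 17 holds -> k = 2 * 2 = 4.
Iteration 2: 4 < 17 holds -> k = 4 * 2 = 8.
Iteration 3: 8 < 17 holds -> k = 8 * 2 = 16.
Iteration 4: 16 < 17 holds -> k = 16 * 2 = 32.
Iteration 5: 32 < 17 fails; recursion stops.
SUM(k) = 2 + 4 + 8 + 16 + 32 = 62.

62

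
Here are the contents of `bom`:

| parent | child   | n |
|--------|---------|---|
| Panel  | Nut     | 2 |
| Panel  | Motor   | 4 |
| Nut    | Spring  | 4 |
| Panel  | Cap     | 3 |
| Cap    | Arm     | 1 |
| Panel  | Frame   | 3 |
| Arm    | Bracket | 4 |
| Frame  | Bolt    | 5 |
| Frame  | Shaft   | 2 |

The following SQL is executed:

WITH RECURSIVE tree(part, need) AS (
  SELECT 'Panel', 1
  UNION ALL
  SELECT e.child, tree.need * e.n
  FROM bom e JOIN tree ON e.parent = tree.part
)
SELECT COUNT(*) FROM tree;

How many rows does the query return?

Base: (Panel, need=1).
Iteration 1: components of {Panel} -> Cap = 1*3 = 3, Frame = 1*3 = 3, Motor = 1*4 = 4, Nut = 1*2 = 2.
Iteration 2: components of {Cap,Frame,Motor,Nut} -> Arm = 3*1 = 3, Bolt = 3*5 = 15, Shaft = 3*2 = 6, Spring = 2*4 = 8.
Iteration 3: components of {Arm,Bolt,Shaft,Spring} -> Bracket = 3*4 = 12.
Iteration 4: no further components; recursion stops.
Total rows emitted: 10.

10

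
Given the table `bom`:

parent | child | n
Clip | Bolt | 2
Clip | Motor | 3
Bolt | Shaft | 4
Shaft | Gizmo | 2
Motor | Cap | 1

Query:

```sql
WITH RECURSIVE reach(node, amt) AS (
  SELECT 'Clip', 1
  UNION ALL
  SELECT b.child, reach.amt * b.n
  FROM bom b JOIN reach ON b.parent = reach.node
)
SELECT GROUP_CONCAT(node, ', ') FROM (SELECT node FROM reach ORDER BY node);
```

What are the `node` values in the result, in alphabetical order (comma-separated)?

Bolt, Cap, Clip, Gizmo, Motor, Shaft

Base: (Clip, amt=1).
Iteration 1: components of {Clip} -> Bolt = 1*2 = 2, Motor = 1*3 = 3.
Iteration 2: components of {Bolt,Motor} -> Cap = 3*1 = 3, Shaft = 2*4 = 8.
Iteration 3: components of {Cap,Shaft} -> Gizmo = 8*2 = 16.
Iteration 4: no further components; recursion stops.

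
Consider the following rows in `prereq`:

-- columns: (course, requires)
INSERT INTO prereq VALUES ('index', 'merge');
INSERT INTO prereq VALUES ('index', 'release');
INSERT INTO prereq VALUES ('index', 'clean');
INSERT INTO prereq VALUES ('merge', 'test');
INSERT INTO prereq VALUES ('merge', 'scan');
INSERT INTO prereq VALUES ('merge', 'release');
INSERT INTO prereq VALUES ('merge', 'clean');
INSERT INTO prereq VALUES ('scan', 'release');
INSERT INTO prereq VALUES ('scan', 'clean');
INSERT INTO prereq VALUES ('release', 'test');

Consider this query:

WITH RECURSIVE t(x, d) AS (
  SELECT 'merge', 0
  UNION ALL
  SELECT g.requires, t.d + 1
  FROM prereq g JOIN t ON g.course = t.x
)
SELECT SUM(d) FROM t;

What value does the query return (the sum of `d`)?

Base: (merge, d=0).
Iteration 1: edges from {merge} -> (clean, d=1), (release, d=1), (scan, d=1), (test, d=1).
Iteration 2: edges from {clean,release,scan,test} -> (clean, d=2), (release, d=2), (test, d=2).
Iteration 3: edges from {clean,release,test} -> (test, d=3).
Iteration 4: no outgoing edges from {test}; recursion stops.
SUM(d) = 0 + 1 + 1 + 1 + 1 + 2 + 2 + 2 + 3 = 13.

13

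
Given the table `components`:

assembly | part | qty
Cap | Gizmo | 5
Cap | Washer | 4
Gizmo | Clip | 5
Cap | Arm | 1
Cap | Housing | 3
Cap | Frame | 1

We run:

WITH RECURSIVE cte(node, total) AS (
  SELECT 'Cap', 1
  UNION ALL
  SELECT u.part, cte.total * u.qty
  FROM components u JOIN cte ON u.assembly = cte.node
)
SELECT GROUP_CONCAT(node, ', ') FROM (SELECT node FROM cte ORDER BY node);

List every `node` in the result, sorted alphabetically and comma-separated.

Base: (Cap, total=1).
Iteration 1: components of {Cap} -> Arm = 1*1 = 1, Frame = 1*1 = 1, Gizmo = 1*5 = 5, Housing = 1*3 = 3, Washer = 1*4 = 4.
Iteration 2: components of {Arm,Frame,Gizmo,Housing,Washer} -> Clip = 5*5 = 25.
Iteration 3: no further components; recursion stops.

Arm, Cap, Clip, Frame, Gizmo, Housing, Washer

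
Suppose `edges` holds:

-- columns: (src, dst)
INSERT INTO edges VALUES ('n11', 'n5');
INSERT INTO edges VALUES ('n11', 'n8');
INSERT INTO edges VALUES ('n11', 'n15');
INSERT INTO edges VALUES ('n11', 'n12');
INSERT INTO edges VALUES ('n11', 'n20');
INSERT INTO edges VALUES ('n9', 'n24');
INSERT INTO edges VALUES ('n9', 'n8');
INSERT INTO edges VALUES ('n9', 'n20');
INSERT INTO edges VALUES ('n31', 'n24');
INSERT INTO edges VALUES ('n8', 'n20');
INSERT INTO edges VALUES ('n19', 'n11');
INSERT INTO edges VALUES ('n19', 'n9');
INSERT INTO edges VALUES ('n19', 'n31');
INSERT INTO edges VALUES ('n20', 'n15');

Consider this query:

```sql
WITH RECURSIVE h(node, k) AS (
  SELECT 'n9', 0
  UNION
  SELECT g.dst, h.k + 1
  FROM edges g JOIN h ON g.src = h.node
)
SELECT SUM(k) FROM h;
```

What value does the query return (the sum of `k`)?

10

Base: (n9, k=0).
Iteration 1: edges from {n9} -> (n20, k=1), (n24, k=1), (n8, k=1).
Iteration 2: edges from {n20,n24,n8} -> (n15, k=2), (n20, k=2).
Iteration 3: edges from {n15,n20} -> (n15, k=3).
Iteration 4: no outgoing edges from {n15}; recursion stops.
SUM(k) = 0 + 1 + 1 + 1 + 2 + 2 + 3 = 10.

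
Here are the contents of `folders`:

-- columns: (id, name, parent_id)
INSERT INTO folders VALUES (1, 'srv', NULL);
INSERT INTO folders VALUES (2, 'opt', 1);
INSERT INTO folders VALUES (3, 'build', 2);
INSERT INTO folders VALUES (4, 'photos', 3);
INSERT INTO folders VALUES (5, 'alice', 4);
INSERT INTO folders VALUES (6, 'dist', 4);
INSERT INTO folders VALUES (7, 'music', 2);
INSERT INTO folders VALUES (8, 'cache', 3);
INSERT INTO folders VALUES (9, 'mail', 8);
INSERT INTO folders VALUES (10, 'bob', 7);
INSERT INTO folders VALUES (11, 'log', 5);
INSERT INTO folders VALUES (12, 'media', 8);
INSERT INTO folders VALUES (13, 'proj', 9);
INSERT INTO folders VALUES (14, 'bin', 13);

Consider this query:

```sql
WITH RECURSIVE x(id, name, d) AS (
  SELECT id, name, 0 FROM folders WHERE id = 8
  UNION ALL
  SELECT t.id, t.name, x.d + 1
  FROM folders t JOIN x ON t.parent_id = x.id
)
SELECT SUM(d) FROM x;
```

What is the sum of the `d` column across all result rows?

Base: id=8 (cache) at d 0.
Iteration 1: rows with parent_id in {8} -> mail (id 9, d 1), media (id 12, d 1).
Iteration 2: rows with parent_id in {9,12} -> proj (id 13, d 2).
Iteration 3: rows with parent_id in {13} -> bin (id 14, d 3).
Iteration 4: no rows with parent_id in {14}; recursion stops.
SUM(d) = 0 + 1 + 1 + 2 + 3 = 7.

7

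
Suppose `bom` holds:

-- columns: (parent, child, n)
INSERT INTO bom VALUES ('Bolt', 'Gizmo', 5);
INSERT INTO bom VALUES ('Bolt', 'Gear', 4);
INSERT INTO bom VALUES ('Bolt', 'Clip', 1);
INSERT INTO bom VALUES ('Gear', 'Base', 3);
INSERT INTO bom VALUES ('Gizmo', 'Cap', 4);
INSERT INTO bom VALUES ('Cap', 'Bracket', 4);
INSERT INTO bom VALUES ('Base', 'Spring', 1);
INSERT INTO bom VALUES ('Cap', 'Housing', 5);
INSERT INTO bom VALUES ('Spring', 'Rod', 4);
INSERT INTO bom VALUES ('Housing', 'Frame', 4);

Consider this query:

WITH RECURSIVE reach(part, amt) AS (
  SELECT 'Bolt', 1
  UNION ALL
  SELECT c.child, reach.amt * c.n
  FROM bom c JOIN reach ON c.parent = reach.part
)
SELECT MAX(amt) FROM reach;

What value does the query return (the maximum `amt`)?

Base: (Bolt, amt=1).
Iteration 1: components of {Bolt} -> Clip = 1*1 = 1, Gear = 1*4 = 4, Gizmo = 1*5 = 5.
Iteration 2: components of {Clip,Gear,Gizmo} -> Base = 4*3 = 12, Cap = 5*4 = 20.
Iteration 3: components of {Base,Cap} -> Bracket = 20*4 = 80, Housing = 20*5 = 100, Spring = 12*1 = 12.
Iteration 4: components of {Bracket,Housing,Spring} -> Frame = 100*4 = 400, Rod = 12*4 = 48.
Iteration 5: no further components; recursion stops.
amt values: 1, 5, 4, 1, 20, 12, 80, 100, 12, 400, 48; the maximum is 400.

400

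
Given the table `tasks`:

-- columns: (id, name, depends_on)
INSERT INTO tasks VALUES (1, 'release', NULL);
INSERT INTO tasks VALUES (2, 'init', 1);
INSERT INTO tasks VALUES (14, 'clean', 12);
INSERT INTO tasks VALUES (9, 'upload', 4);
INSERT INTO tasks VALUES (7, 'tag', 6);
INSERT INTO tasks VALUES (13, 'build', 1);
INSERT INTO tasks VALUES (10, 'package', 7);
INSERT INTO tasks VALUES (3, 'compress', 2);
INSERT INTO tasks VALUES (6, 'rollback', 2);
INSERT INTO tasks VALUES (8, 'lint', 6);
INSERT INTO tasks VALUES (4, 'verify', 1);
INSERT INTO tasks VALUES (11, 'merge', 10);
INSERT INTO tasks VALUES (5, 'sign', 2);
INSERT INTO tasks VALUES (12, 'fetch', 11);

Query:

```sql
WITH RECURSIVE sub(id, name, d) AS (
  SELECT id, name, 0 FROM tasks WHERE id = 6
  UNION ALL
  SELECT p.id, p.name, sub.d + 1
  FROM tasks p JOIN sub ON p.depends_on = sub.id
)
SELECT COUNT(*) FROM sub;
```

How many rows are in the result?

Base: id=6 (rollback) at d 0.
Iteration 1: rows with depends_on in {6} -> tag (id 7, d 1), lint (id 8, d 1).
Iteration 2: rows with depends_on in {7,8} -> package (id 10, d 2).
Iteration 3: rows with depends_on in {10} -> merge (id 11, d 3).
Iteration 4: rows with depends_on in {11} -> fetch (id 12, d 4).
Iteration 5: rows with depends_on in {12} -> clean (id 14, d 5).
Iteration 6: no rows with depends_on in {14}; recursion stops.
Total rows emitted: 7.

7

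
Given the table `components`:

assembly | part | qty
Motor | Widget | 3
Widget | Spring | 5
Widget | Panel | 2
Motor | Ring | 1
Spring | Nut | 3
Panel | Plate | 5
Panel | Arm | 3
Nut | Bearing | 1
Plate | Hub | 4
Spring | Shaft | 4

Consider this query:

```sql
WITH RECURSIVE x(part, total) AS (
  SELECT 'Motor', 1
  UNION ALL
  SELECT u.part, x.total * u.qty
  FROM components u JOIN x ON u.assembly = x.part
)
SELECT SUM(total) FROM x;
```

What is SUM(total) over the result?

344

Base: (Motor, total=1).
Iteration 1: components of {Motor} -> Ring = 1*1 = 1, Widget = 1*3 = 3.
Iteration 2: components of {Ring,Widget} -> Panel = 3*2 = 6, Spring = 3*5 = 15.
Iteration 3: components of {Panel,Spring} -> Arm = 6*3 = 18, Nut = 15*3 = 45, Plate = 6*5 = 30, Shaft = 15*4 = 60.
Iteration 4: components of {Arm,Nut,Plate,Shaft} -> Bearing = 45*1 = 45, Hub = 30*4 = 120.
Iteration 5: no further components; recursion stops.
SUM(total) = 1 + 3 + 1 + 15 + 6 + 45 + 60 + 30 + 18 + 45 + 120 = 344.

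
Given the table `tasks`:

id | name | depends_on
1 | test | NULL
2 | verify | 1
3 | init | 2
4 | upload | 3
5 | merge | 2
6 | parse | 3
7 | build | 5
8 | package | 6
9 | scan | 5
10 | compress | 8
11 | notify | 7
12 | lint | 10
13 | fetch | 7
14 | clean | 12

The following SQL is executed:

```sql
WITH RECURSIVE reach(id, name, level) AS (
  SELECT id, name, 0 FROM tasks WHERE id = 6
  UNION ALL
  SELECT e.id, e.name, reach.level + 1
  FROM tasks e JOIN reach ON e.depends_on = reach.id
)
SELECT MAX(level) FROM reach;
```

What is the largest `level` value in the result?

Base: id=6 (parse) at level 0.
Iteration 1: rows with depends_on in {6} -> package (id 8, level 1).
Iteration 2: rows with depends_on in {8} -> compress (id 10, level 2).
Iteration 3: rows with depends_on in {10} -> lint (id 12, level 3).
Iteration 4: rows with depends_on in {12} -> clean (id 14, level 4).
Iteration 5: no rows with depends_on in {14}; recursion stops.
level values: 0, 1, 2, 3, 4; the maximum is 4.

4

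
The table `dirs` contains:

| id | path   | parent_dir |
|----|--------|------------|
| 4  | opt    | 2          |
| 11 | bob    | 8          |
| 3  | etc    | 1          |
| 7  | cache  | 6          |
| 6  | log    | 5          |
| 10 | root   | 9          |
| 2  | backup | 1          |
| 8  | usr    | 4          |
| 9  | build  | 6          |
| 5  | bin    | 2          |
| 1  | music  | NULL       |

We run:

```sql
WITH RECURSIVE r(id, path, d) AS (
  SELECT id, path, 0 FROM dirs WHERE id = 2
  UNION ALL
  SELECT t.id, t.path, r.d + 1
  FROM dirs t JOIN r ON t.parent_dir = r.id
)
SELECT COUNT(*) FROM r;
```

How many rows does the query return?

Base: id=2 (backup) at d 0.
Iteration 1: rows with parent_dir in {2} -> opt (id 4, d 1), bin (id 5, d 1).
Iteration 2: rows with parent_dir in {4,5} -> log (id 6, d 2), usr (id 8, d 2).
Iteration 3: rows with parent_dir in {6,8} -> cache (id 7, d 3), build (id 9, d 3), bob (id 11, d 3).
Iteration 4: rows with parent_dir in {7,9,11} -> root (id 10, d 4).
Iteration 5: no rows with parent_dir in {10}; recursion stops.
Total rows emitted: 9.

9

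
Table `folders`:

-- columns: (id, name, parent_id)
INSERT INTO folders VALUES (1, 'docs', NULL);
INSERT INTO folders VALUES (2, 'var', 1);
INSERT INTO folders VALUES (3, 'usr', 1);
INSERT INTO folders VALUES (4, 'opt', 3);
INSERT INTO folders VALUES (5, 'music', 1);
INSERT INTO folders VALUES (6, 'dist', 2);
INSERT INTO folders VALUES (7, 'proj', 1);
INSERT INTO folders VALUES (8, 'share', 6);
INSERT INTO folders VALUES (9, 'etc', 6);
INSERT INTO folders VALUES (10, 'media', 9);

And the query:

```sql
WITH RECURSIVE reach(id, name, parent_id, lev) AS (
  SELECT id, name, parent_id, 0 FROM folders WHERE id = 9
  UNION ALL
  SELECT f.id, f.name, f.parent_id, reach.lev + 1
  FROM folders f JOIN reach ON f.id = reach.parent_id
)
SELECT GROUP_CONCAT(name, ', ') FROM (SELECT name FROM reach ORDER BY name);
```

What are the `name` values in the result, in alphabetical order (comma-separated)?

Base: id=9 (etc), parent_id=6, lev 0.
Iteration 1: join on id=6 -> dist (id 6, parent_id=2, lev 1).
Iteration 2: join on id=2 -> var (id 2, parent_id=1, lev 2).
Iteration 3: join on id=1 -> docs (id 1, parent_id=NULL, lev 3).
Iteration 4: parent_id is NULL; no match; recursion stops.

dist, docs, etc, var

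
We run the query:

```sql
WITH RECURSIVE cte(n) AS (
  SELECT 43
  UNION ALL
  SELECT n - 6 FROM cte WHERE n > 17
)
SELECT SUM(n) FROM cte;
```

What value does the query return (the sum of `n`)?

168

Base: n=43.
Iteration 1: 43 > 17 holds -> n = 43 - 6 = 37.
Iteration 2: 37 > 17 holds -> n = 37 - 6 = 31.
Iteration 3: 31 > 17 holds -> n = 31 - 6 = 25.
Iteration 4: 25 > 17 holds -> n = 25 - 6 = 19.
Iteration 5: 19 > 17 holds -> n = 19 - 6 = 13.
Iteration 6: 13 > 17 fails; recursion stops.
SUM(n) = 43 + 37 + 31 + 25 + 19 + 13 = 168.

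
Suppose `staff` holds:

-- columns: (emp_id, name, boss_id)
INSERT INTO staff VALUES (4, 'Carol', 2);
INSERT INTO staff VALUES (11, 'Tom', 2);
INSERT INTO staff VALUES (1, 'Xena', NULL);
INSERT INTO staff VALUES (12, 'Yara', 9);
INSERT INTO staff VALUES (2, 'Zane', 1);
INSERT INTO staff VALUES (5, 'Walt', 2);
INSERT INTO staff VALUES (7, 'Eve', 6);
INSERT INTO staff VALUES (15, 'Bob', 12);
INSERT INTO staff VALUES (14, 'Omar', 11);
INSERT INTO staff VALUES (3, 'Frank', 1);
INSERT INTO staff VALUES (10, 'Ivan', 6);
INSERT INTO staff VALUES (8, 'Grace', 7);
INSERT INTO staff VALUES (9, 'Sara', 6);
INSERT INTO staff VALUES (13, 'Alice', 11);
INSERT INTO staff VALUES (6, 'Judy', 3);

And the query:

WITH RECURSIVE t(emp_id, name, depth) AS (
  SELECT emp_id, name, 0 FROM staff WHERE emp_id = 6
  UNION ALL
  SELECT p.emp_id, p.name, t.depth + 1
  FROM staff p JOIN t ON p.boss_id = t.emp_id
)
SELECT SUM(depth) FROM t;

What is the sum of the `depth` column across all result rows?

10

Base: emp_id=6 (Judy) at depth 0.
Iteration 1: rows with boss_id in {6} -> Eve (id 7, depth 1), Sara (id 9, depth 1), Ivan (id 10, depth 1).
Iteration 2: rows with boss_id in {7,9,10} -> Grace (id 8, depth 2), Yara (id 12, depth 2).
Iteration 3: rows with boss_id in {8,12} -> Bob (id 15, depth 3).
Iteration 4: no rows with boss_id in {15}; recursion stops.
SUM(depth) = 0 + 1 + 1 + 1 + 2 + 2 + 3 = 10.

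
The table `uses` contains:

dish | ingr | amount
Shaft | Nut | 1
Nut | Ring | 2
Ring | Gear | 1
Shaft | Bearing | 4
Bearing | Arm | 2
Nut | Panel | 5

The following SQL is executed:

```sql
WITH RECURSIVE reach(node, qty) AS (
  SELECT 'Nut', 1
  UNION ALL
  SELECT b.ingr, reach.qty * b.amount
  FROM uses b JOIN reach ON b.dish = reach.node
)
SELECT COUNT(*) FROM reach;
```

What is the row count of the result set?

4

Base: (Nut, qty=1).
Iteration 1: components of {Nut} -> Panel = 1*5 = 5, Ring = 1*2 = 2.
Iteration 2: components of {Panel,Ring} -> Gear = 2*1 = 2.
Iteration 3: no further components; recursion stops.
Total rows emitted: 4.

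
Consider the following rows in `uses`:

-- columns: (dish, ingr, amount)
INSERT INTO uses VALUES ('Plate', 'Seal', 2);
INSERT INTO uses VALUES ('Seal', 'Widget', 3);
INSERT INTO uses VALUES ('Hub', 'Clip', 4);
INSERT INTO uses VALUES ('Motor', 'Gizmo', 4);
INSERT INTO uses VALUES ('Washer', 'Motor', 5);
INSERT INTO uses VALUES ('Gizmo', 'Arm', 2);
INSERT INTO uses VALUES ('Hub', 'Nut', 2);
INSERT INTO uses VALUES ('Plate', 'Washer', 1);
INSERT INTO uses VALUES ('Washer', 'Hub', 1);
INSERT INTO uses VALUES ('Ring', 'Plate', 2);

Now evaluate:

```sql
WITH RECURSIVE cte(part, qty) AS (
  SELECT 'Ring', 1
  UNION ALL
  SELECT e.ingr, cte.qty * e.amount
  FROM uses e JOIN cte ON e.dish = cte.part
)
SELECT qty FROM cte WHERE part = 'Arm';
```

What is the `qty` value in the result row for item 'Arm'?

80

Base: (Ring, qty=1).
Iteration 1: components of {Ring} -> Plate = 1*2 = 2.
Iteration 2: components of {Plate} -> Seal = 2*2 = 4, Washer = 2*1 = 2.
Iteration 3: components of {Seal,Washer} -> Hub = 2*1 = 2, Motor = 2*5 = 10, Widget = 4*3 = 12.
Iteration 4: components of {Hub,Motor,Widget} -> Clip = 2*4 = 8, Gizmo = 10*4 = 40, Nut = 2*2 = 4.
Iteration 5: components of {Clip,Gizmo,Nut} -> Arm = 40*2 = 80.
Iteration 6: no further components; recursion stops.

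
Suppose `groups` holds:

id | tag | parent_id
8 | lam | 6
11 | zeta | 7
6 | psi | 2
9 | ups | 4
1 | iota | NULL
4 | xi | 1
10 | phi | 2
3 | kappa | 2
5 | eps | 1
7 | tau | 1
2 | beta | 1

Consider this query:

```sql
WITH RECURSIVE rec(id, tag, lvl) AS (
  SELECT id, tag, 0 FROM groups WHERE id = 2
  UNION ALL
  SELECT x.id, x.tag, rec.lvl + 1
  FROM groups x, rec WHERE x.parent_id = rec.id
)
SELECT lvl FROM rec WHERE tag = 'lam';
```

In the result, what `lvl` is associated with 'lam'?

Base: id=2 (beta) at lvl 0.
Iteration 1: rows with parent_id in {2} -> kappa (id 3, lvl 1), psi (id 6, lvl 1), phi (id 10, lvl 1).
Iteration 2: rows with parent_id in {3,6,10} -> lam (id 8, lvl 2).
Iteration 3: no rows with parent_id in {8}; recursion stops.

2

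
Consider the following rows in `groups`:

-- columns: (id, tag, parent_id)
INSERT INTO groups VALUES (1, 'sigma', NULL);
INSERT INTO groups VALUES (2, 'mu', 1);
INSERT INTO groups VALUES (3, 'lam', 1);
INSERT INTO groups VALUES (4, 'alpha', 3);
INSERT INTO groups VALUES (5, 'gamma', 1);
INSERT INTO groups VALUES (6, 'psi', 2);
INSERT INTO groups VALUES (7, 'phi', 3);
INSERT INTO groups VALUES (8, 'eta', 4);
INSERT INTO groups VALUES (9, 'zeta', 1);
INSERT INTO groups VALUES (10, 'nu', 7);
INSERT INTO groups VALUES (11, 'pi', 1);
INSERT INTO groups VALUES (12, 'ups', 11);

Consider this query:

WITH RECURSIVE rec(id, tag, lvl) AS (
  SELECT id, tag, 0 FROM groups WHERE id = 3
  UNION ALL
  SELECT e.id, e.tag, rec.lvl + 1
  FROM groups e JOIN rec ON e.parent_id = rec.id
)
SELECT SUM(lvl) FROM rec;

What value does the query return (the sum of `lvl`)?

6

Base: id=3 (lam) at lvl 0.
Iteration 1: rows with parent_id in {3} -> alpha (id 4, lvl 1), phi (id 7, lvl 1).
Iteration 2: rows with parent_id in {4,7} -> eta (id 8, lvl 2), nu (id 10, lvl 2).
Iteration 3: no rows with parent_id in {8,10}; recursion stops.
SUM(lvl) = 0 + 1 + 1 + 2 + 2 = 6.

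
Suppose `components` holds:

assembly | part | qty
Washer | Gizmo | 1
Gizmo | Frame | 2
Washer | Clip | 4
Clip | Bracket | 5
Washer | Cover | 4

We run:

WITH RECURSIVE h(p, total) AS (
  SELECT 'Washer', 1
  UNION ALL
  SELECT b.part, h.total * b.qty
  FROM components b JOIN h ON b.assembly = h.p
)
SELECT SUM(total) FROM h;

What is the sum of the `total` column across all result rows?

Base: (Washer, total=1).
Iteration 1: components of {Washer} -> Clip = 1*4 = 4, Cover = 1*4 = 4, Gizmo = 1*1 = 1.
Iteration 2: components of {Clip,Cover,Gizmo} -> Bracket = 4*5 = 20, Frame = 1*2 = 2.
Iteration 3: no further components; recursion stops.
SUM(total) = 1 + 1 + 4 + 4 + 2 + 20 = 32.

32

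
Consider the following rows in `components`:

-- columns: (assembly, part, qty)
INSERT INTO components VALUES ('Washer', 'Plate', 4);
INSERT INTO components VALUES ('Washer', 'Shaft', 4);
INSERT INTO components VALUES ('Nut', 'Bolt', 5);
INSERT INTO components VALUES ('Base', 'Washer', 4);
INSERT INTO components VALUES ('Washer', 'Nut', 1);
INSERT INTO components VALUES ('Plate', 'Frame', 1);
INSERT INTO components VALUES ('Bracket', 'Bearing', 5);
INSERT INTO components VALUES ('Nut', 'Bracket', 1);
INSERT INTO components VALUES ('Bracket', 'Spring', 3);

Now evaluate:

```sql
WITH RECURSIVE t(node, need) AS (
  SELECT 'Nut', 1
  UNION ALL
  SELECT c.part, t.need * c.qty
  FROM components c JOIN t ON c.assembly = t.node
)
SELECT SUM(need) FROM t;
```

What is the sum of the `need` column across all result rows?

Base: (Nut, need=1).
Iteration 1: components of {Nut} -> Bolt = 1*5 = 5, Bracket = 1*1 = 1.
Iteration 2: components of {Bolt,Bracket} -> Bearing = 1*5 = 5, Spring = 1*3 = 3.
Iteration 3: no further components; recursion stops.
SUM(need) = 1 + 1 + 5 + 3 + 5 = 15.

15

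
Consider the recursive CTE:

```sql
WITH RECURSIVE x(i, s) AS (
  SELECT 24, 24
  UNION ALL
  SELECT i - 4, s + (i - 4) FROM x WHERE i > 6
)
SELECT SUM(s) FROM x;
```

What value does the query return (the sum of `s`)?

364

Base: i=24, s=24.
Iteration 1: 24 > 6 holds -> i = 24 - 4 = 20, s = 24 + 20 = 44.
Iteration 2: 20 > 6 holds -> i = 20 - 4 = 16, s = 44 + 16 = 60.
Iteration 3: 16 > 6 holds -> i = 16 - 4 = 12, s = 60 + 12 = 72.
Iteration 4: 12 > 6 holds -> i = 12 - 4 = 8, s = 72 + 8 = 80.
Iteration 5: 8 > 6 holds -> i = 8 - 4 = 4, s = 80 + 4 = 84.
Iteration 6: 4 > 6 fails; recursion stops.
SUM(s) = 24 + 44 + 60 + 72 + 80 + 84 = 364.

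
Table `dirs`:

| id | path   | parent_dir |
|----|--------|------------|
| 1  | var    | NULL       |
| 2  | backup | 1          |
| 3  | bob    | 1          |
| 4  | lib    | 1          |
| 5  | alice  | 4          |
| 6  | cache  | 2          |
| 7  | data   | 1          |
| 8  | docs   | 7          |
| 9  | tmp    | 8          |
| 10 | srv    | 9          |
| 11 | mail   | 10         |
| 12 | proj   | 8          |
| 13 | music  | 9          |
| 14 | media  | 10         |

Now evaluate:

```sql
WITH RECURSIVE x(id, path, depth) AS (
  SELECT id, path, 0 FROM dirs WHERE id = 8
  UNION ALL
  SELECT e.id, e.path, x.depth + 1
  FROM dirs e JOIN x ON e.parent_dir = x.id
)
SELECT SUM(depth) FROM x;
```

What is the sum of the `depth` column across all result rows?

12

Base: id=8 (docs) at depth 0.
Iteration 1: rows with parent_dir in {8} -> tmp (id 9, depth 1), proj (id 12, depth 1).
Iteration 2: rows with parent_dir in {9,12} -> srv (id 10, depth 2), music (id 13, depth 2).
Iteration 3: rows with parent_dir in {10,13} -> mail (id 11, depth 3), media (id 14, depth 3).
Iteration 4: no rows with parent_dir in {11,14}; recursion stops.
SUM(depth) = 0 + 1 + 1 + 2 + 2 + 3 + 3 = 12.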